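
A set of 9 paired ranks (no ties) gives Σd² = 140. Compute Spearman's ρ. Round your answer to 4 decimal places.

-0.1667

ρ = 1 − 6Σd² / [n(n²−1)] = 1 − 6×140 / (9×80)
  = 1 − 840/720 = 1 − 1.16667 ≈ -0.1667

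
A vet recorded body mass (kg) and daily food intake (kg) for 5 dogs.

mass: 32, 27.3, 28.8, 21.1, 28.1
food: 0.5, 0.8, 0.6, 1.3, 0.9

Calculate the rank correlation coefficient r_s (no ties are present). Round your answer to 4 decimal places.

Rank mass: 5, 2, 4, 1, 3
Rank food: 1, 3, 2, 5, 4
d = rank(mass) − rank(food): 4, -1, 2, -4, -1; Σd² = 38
ρ = 1 − 6Σd² / [n(n²−1)] = 1 − 6×38 / (5×24) = 1 − 228/120 ≈ -0.9000

-0.9000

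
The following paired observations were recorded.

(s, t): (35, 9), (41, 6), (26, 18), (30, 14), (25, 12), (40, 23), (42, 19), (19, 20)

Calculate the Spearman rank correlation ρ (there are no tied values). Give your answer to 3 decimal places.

-0.119

Rank s: 5, 7, 3, 4, 2, 6, 8, 1
Rank t: 2, 1, 5, 4, 3, 8, 6, 7
d = rank(s) − rank(t): 3, 6, -2, 0, -1, -2, 2, -6; Σd² = 94
ρ = 1 − 6Σd² / [n(n²−1)] = 1 − 6×94 / (8×63) = 1 − 564/504 ≈ -0.119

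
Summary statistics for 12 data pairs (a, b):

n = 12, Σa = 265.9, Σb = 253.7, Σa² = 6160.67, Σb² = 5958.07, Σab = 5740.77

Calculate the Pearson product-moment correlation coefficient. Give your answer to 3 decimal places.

r = (nΣab − ΣaΣb) / √[(nΣa² − (Σa)²)(nΣb² − (Σb)²)]
Numerator: 12×5740.77 − 265.9×253.7 = 1430.41
Denominator: √[(73928.04 − 70702.81)(71496.84 − 64363.69)] = √[3225.23 × 7133.15] = 4796.4622
r = 1430.41 / 4796.4622 ≈ 0.298

0.298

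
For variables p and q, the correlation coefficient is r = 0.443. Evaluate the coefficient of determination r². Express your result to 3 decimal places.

0.196

r² = (0.443)² = 0.196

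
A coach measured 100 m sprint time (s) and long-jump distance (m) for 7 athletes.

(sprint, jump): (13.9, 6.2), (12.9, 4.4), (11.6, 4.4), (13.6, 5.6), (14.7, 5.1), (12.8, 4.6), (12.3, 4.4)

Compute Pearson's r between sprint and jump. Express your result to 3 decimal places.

0.687

n = 7, Σx = 91.8, Σy = 34.7, Σx² = 1210.36, Σy² = 175.05, Σxy = 458.11
nΣxy − ΣxΣy = 3206.77 − 3185.46 = 21.31
nΣx² − (Σx)² = 8472.52 − 8427.24 = 45.28; nΣy² − (Σy)² = 1225.35 − 1204.09 = 21.26
r = 21.31 / √(45.28 × 21.26) = 21.31 / 31.0266 ≈ 0.687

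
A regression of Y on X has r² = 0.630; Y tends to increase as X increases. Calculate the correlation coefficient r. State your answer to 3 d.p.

|r| = √0.630 = 0.794
The association is positive, so r = 0.794.

0.794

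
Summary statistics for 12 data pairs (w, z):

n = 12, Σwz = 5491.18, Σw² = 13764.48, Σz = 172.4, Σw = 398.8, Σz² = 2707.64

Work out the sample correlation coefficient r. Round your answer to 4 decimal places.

r = (nΣwz − ΣwΣz) / √[(nΣw² − (Σw)²)(nΣz² − (Σz)²)]
Numerator: 12×5491.18 − 398.8×172.4 = -2858.96
Denominator: √[(165173.76 − 159041.44)(32491.68 − 29721.76)] = √[6132.32 × 2769.92] = 4121.4119
r = -2858.96 / 4121.4119 ≈ -0.6937

-0.6937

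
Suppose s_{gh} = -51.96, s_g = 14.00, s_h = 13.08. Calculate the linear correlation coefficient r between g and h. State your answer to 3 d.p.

-0.284

r = Cov(g,h) / (s_g · s_h) = -51.96 / (14.00 × 13.08)
  = -51.96 / 183.1200 ≈ -0.284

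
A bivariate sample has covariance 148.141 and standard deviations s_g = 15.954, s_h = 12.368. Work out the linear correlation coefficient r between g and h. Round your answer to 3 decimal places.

0.751

r = Cov(g,h) / (s_g · s_h) = 148.141 / (15.954 × 12.368)
  = 148.141 / 197.3191 ≈ 0.751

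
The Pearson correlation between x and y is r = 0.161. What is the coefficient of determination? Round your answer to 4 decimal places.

r² = (0.161)² = 0.0259

0.0259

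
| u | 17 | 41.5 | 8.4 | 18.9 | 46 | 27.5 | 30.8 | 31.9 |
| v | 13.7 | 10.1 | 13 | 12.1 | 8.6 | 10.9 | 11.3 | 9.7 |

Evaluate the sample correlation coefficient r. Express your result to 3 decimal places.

n = 8, Σu = 222, Σv = 89.4, Σu² = 7277.52, Σv² = 1019.66, Σuv = 2342.76
nΣuv − ΣuΣv = 18742.08 − 19846.8 = -1104.72
nΣu² − (Σu)² = 58220.16 − 49284 = 8936.16; nΣv² − (Σv)² = 8157.28 − 7992.36 = 164.92
r = -1104.72 / √(8936.16 × 164.92) = -1104.72 / 1213.9817 ≈ -0.910

-0.910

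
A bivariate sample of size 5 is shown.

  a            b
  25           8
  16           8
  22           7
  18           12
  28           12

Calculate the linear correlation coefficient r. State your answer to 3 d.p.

n = 5, Σa = 109, Σb = 47, Σa² = 2473, Σb² = 465, Σab = 1034
nΣab − ΣaΣb = 5170 − 5123 = 47
nΣa² − (Σa)² = 12365 − 11881 = 484; nΣb² − (Σb)² = 2325 − 2209 = 116
r = 47 / √(484 × 116) = 47 / 236.9473 ≈ 0.198

0.198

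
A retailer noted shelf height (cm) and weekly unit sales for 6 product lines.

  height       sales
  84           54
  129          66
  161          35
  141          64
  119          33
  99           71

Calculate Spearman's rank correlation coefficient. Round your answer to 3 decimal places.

Rank height: 1, 4, 6, 5, 3, 2
Rank sales: 3, 5, 2, 4, 1, 6
d = rank(height) − rank(sales): -2, -1, 4, 1, 2, -4; Σd² = 42
ρ = 1 − 6Σd² / [n(n²−1)] = 1 − 6×42 / (6×35) = 1 − 252/210 ≈ -0.200

-0.200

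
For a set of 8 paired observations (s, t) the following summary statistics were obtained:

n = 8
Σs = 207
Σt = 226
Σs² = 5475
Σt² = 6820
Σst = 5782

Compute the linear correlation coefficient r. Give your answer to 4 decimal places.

r = (nΣst − ΣsΣt) / √[(nΣs² − (Σs)²)(nΣt² − (Σt)²)]
Numerator: 8×5782 − 207×226 = -526
Denominator: √[(43800 − 42849)(54560 − 51076)] = √[951 × 3484] = 1820.2428
r = -526 / 1820.2428 ≈ -0.2890

-0.2890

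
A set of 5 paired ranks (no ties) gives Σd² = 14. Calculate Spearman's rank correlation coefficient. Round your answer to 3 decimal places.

ρ = 1 − 6Σd² / [n(n²−1)] = 1 − 6×14 / (5×24)
  = 1 − 84/120 = 1 − 0.7000 ≈ 0.300

0.300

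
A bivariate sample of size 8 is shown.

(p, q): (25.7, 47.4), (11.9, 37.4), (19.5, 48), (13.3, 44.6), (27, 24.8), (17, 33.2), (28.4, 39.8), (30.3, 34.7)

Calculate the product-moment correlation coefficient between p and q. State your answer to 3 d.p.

-0.246

n = 8, Σp = 173.1, Σq = 309.9, Σp² = 4101.89, Σq² = 12444.09, Σpq = 6608.15
nΣpq − ΣpΣq = 52865.2 − 53643.69 = -778.49
nΣp² − (Σp)² = 32815.12 − 29963.61 = 2851.51; nΣq² − (Σq)² = 99552.72 − 96038.01 = 3514.71
r = -778.49 / √(2851.51 × 3514.71) = -778.49 / 3165.7907 ≈ -0.246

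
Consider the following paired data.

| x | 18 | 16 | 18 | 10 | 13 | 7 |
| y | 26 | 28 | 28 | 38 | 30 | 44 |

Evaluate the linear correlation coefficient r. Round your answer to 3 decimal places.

-0.961

n = 6, Σx = 82, Σy = 194, Σx² = 1222, Σy² = 6524, Σxy = 2498
nΣxy − ΣxΣy = 14988 − 15908 = -920
nΣx² − (Σx)² = 7332 − 6724 = 608; nΣy² − (Σy)² = 39144 − 37636 = 1508
r = -920 / √(608 × 1508) = -920 / 957.5302 ≈ -0.961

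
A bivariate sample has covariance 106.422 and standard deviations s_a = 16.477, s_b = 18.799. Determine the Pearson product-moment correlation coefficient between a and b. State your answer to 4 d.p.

0.3436

r = Cov(a,b) / (s_a · s_b) = 106.422 / (16.477 × 18.799)
  = 106.422 / 309.7511 ≈ 0.3436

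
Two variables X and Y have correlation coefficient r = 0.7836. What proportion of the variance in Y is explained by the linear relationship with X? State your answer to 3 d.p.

r² = (0.7836)² = 0.614

0.614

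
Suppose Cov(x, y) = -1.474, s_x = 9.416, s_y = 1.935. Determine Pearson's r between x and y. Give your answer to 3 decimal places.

-0.081

r = Cov(x,y) / (s_x · s_y) = -1.474 / (9.416 × 1.935)
  = -1.474 / 18.2200 ≈ -0.081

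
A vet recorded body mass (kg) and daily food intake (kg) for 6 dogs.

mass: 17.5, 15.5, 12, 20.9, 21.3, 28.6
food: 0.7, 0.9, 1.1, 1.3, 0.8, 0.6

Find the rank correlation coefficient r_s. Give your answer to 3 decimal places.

Rank mass: 3, 2, 1, 4, 5, 6
Rank food: 2, 4, 5, 6, 3, 1
d = rank(mass) − rank(food): 1, -2, -4, -2, 2, 5; Σd² = 54
ρ = 1 − 6Σd² / [n(n²−1)] = 1 − 6×54 / (6×35) = 1 − 324/210 ≈ -0.543

-0.543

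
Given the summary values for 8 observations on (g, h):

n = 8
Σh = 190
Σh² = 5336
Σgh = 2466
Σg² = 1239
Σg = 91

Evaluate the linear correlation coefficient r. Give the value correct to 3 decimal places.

0.744

r = (nΣgh − ΣgΣh) / √[(nΣg² − (Σg)²)(nΣh² − (Σh)²)]
Numerator: 8×2466 − 91×190 = 2438
Denominator: √[(9912 − 8281)(42688 − 36100)] = √[1631 × 6588] = 3277.9610
r = 2438 / 3277.9610 ≈ 0.744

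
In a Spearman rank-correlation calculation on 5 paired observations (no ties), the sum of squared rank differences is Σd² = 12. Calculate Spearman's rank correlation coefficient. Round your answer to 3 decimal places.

0.400

ρ = 1 − 6Σd² / [n(n²−1)] = 1 − 6×12 / (5×24)
  = 1 − 72/120 = 1 − 0.6000 ≈ 0.400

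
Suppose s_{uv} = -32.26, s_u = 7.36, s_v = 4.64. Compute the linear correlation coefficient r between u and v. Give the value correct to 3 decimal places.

-0.945

r = Cov(u,v) / (s_u · s_v) = -32.26 / (7.36 × 4.64)
  = -32.26 / 34.1504 ≈ -0.945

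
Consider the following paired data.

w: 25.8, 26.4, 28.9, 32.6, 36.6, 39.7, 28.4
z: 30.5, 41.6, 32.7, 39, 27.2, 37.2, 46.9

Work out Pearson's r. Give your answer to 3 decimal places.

-0.246

n = 7, Σw = 218.4, Σz = 255.1, Σw² = 6982.78, Σz² = 9574.39, Σwz = 7905.89
nΣwz − ΣwΣz = 55341.23 − 55713.84 = -372.61
nΣw² − (Σw)² = 48879.46 − 47698.56 = 1180.9; nΣz² − (Σz)² = 67020.73 − 65076.01 = 1944.72
r = -372.61 / √(1180.9 × 1944.72) = -372.61 / 1515.4273 ≈ -0.246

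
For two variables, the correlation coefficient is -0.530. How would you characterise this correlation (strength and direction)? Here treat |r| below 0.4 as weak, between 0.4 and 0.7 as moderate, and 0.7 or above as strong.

moderate negative

r = -0.530 < 0 so the relationship is negative.
|r| = 0.530, which falls in the moderate range.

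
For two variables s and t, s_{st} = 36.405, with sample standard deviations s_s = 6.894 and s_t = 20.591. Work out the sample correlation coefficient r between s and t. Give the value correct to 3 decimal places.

r = Cov(s,t) / (s_s · s_t) = 36.405 / (6.894 × 20.591)
  = 36.405 / 141.9544 ≈ 0.256

0.256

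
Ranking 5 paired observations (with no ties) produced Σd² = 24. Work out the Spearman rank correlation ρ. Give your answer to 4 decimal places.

ρ = 1 − 6Σd² / [n(n²−1)] = 1 − 6×24 / (5×24)
  = 1 − 144/120 = 1 − 1.20000 ≈ -0.2000

-0.2000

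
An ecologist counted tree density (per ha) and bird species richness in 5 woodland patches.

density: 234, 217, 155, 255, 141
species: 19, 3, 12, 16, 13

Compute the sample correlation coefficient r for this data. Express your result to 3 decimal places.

n = 5, Σx = 1002, Σy = 63, Σx² = 210776, Σy² = 939, Σxy = 12870
nΣxy − ΣxΣy = 64350 − 63126 = 1224
nΣx² − (Σx)² = 1053880 − 1004004 = 49876; nΣy² − (Σy)² = 4695 − 3969 = 726
r = 1224 / √(49876 × 726) = 1224 / 6017.4726 ≈ 0.203

0.203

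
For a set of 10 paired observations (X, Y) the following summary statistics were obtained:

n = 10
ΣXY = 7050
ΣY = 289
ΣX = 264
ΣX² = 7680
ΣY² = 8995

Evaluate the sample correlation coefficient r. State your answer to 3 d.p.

r = (nΣXY − ΣXΣY) / √[(nΣX² − (ΣX)²)(nΣY² − (ΣY)²)]
Numerator: 10×7050 − 264×289 = -5796
Denominator: √[(76800 − 69696)(89950 − 83521)] = √[7104 × 6429] = 6758.0778
r = -5796 / 6758.0778 ≈ -0.858

-0.858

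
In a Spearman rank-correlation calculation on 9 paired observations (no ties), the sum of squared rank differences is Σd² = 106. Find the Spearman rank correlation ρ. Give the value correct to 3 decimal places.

0.117

ρ = 1 − 6Σd² / [n(n²−1)] = 1 − 6×106 / (9×80)
  = 1 − 636/720 = 1 − 0.8833 ≈ 0.117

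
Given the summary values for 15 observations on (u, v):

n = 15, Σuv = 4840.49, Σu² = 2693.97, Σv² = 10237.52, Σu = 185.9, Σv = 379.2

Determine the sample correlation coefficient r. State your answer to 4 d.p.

0.2796

r = (nΣuv − ΣuΣv) / √[(nΣu² − (Σu)²)(nΣv² − (Σv)²)]
Numerator: 15×4840.49 − 185.9×379.2 = 2114.07
Denominator: √[(40409.55 − 34558.81)(153562.8 − 143792.64)] = √[5850.74 × 9770.16] = 7560.5996
r = 2114.07 / 7560.5996 ≈ 0.2796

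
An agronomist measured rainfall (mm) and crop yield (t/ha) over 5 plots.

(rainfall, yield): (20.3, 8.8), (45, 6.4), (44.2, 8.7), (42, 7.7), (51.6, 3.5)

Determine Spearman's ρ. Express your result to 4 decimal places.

Rank rainfall: 1, 4, 3, 2, 5
Rank yield: 5, 2, 4, 3, 1
d = rank(rainfall) − rank(yield): -4, 2, -1, -1, 4; Σd² = 38
ρ = 1 − 6Σd² / [n(n²−1)] = 1 − 6×38 / (5×24) = 1 − 228/120 ≈ -0.9000

-0.9000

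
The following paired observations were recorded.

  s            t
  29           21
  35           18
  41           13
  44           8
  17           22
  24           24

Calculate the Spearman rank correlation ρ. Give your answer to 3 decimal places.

Rank s: 3, 4, 5, 6, 1, 2
Rank t: 4, 3, 2, 1, 5, 6
d = rank(s) − rank(t): -1, 1, 3, 5, -4, -4; Σd² = 68
ρ = 1 − 6Σd² / [n(n²−1)] = 1 − 6×68 / (6×35) = 1 − 408/210 ≈ -0.943

-0.943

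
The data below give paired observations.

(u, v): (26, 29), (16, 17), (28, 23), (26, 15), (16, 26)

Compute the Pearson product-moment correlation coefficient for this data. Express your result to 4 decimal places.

0.0860

n = 5, Σu = 112, Σv = 110, Σu² = 2648, Σv² = 2560, Σuv = 2476
nΣuv − ΣuΣv = 12380 − 12320 = 60
nΣu² − (Σu)² = 13240 − 12544 = 696; nΣv² − (Σv)² = 12800 − 12100 = 700
r = 60 / √(696 × 700) = 60 / 697.9971 ≈ 0.0860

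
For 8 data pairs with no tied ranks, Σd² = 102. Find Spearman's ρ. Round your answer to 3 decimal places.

ρ = 1 − 6Σd² / [n(n²−1)] = 1 − 6×102 / (8×63)
  = 1 − 612/504 = 1 − 1.2143 ≈ -0.214

-0.214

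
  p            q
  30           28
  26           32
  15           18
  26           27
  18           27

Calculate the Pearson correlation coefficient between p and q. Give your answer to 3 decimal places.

n = 5, Σp = 115, Σq = 132, Σp² = 2801, Σq² = 3590, Σpq = 3130
nΣpq − ΣpΣq = 15650 − 15180 = 470
nΣp² − (Σp)² = 14005 − 13225 = 780; nΣq² − (Σq)² = 17950 − 17424 = 526
r = 470 / √(780 × 526) = 470 / 640.5310 ≈ 0.734

0.734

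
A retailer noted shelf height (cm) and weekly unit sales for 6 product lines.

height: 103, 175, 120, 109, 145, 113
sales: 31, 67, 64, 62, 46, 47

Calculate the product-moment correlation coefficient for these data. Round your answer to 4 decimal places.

0.4815

n = 6, Σx = 765, Σy = 317, Σx² = 101309, Σy² = 17715, Σxy = 41337
nΣxy − ΣxΣy = 248022 − 242505 = 5517
nΣx² − (Σx)² = 607854 − 585225 = 22629; nΣy² − (Σy)² = 106290 − 100489 = 5801
r = 5517 / √(22629 × 5801) = 5517 / 11457.3483 ≈ 0.4815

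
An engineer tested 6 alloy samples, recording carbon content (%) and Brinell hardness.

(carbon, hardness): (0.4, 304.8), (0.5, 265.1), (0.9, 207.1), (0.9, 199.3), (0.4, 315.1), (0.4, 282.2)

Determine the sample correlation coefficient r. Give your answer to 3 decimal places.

n = 6, Σx = 3.5, Σy = 1573.6, Σx² = 2.35, Σy² = 424716.8, Σxy = 859.15
nΣxy − ΣxΣy = 5154.9 − 5507.6 = -352.7
nΣx² − (Σx)² = 14.1 − 12.25 = 1.85; nΣy² − (Σy)² = 2548300.8 − 2476216.96 = 72083.84
r = -352.7 / √(1.85 × 72083.84) = -352.7 / 365.1782 ≈ -0.966

-0.966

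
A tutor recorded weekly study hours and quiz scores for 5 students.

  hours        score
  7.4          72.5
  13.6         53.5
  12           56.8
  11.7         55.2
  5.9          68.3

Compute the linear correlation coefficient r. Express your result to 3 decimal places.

-0.934

n = 5, Σx = 50.6, Σy = 306.3, Σx² = 555.42, Σy² = 19056.67, Σxy = 2994.51
nΣxy − ΣxΣy = 14972.55 − 15498.78 = -526.23
nΣx² − (Σx)² = 2777.1 − 2560.36 = 216.74; nΣy² − (Σy)² = 95283.35 − 93819.69 = 1463.66
r = -526.23 / √(216.74 × 1463.66) = -526.23 / 563.2350 ≈ -0.934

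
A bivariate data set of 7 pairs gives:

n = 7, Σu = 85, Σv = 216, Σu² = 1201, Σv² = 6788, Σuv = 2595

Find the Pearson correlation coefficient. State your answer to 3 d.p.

-0.193

r = (nΣuv − ΣuΣv) / √[(nΣu² − (Σu)²)(nΣv² − (Σv)²)]
Numerator: 7×2595 − 85×216 = -195
Denominator: √[(8407 − 7225)(47516 − 46656)] = √[1182 × 860] = 1008.2262
r = -195 / 1008.2262 ≈ -0.193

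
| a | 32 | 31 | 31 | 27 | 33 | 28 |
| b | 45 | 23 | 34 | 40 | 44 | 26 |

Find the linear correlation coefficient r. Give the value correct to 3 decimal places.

0.335

n = 6, Σa = 182, Σb = 212, Σa² = 5548, Σb² = 7922, Σab = 6467
nΣab − ΣaΣb = 38802 − 38584 = 218
nΣa² − (Σa)² = 33288 − 33124 = 164; nΣb² − (Σb)² = 47532 − 44944 = 2588
r = 218 / √(164 × 2588) = 218 / 651.4845 ≈ 0.335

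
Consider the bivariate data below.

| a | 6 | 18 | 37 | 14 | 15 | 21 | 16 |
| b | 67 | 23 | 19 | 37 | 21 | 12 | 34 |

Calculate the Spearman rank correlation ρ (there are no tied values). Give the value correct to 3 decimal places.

-0.857

Rank a: 1, 5, 7, 2, 3, 6, 4
Rank b: 7, 4, 2, 6, 3, 1, 5
d = rank(a) − rank(b): -6, 1, 5, -4, 0, 5, -1; Σd² = 104
ρ = 1 − 6Σd² / [n(n²−1)] = 1 − 6×104 / (7×48) = 1 − 624/336 ≈ -0.857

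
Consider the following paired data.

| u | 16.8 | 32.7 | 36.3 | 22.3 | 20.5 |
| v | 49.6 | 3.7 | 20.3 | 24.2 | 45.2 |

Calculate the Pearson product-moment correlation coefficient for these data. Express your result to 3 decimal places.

n = 5, Σu = 128.6, Σv = 143, Σu² = 3586.76, Σv² = 5514.62, Σuv = 3157.42
nΣuv − ΣuΣv = 15787.1 − 18389.8 = -2602.7
nΣu² − (Σu)² = 17933.8 − 16537.96 = 1395.84; nΣv² − (Σv)² = 27573.1 − 20449 = 7124.1
r = -2602.7 / √(1395.84 × 7124.1) = -2602.7 / 3153.4273 ≈ -0.825

-0.825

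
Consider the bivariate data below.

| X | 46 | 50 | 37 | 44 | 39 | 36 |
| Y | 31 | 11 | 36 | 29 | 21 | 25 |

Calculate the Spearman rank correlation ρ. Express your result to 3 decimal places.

-0.314

Rank X: 5, 6, 2, 4, 3, 1
Rank Y: 5, 1, 6, 4, 2, 3
d = rank(X) − rank(Y): 0, 5, -4, 0, 1, -2; Σd² = 46
ρ = 1 − 6Σd² / [n(n²−1)] = 1 − 6×46 / (6×35) = 1 − 276/210 ≈ -0.314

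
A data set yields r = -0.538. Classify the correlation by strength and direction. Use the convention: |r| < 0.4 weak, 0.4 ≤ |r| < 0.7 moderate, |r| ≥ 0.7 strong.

moderate negative

r = -0.538 < 0 so the relationship is negative.
|r| = 0.538, which falls in the moderate range.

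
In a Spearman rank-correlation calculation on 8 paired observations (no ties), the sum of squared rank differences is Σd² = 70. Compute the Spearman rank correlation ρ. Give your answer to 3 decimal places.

ρ = 1 − 6Σd² / [n(n²−1)] = 1 − 6×70 / (8×63)
  = 1 − 420/504 = 1 − 0.8333 ≈ 0.167

0.167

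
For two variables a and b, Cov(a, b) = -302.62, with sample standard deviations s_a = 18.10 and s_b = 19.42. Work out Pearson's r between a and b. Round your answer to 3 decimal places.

-0.861

r = Cov(a,b) / (s_a · s_b) = -302.62 / (18.10 × 19.42)
  = -302.62 / 351.5020 ≈ -0.861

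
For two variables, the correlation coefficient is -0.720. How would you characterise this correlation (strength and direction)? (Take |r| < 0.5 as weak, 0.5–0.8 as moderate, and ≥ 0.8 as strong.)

moderate negative

r = -0.720 < 0 so the relationship is negative.
|r| = 0.720, which falls in the moderate range.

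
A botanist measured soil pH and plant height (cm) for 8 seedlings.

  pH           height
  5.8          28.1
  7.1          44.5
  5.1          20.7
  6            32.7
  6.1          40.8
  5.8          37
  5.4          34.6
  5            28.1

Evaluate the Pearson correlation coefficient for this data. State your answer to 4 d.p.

0.8163

n = 8, Σx = 46.3, Σy = 266.5, Σx² = 271.07, Σy² = 9288.05, Σxy = 1571.52
nΣxy − ΣxΣy = 12572.16 − 12338.95 = 233.21
nΣx² − (Σx)² = 2168.56 − 2143.69 = 24.87; nΣy² − (Σy)² = 74304.4 − 71022.25 = 3282.15
r = 233.21 / √(24.87 × 3282.15) = 233.21 / 285.7045 ≈ 0.8163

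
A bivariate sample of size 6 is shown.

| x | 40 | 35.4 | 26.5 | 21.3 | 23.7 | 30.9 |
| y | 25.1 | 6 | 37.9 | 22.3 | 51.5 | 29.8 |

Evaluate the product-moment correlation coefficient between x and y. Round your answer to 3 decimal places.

-0.505

n = 6, Σx = 177.8, Σy = 172.6, Σx² = 5525.6, Σy² = 6140, Σxy = 4837.11
nΣxy − ΣxΣy = 29022.66 − 30688.28 = -1665.62
nΣx² − (Σx)² = 33153.6 − 31612.84 = 1540.76; nΣy² − (Σy)² = 36840 − 29790.76 = 7049.24
r = -1665.62 / √(1540.76 × 7049.24) = -1665.62 / 3295.6315 ≈ -0.505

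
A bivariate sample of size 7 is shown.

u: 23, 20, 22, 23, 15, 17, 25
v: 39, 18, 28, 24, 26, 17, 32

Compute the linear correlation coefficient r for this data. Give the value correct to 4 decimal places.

0.5565

n = 7, Σu = 145, Σv = 184, Σu² = 3081, Σv² = 5194, Σuv = 3904
nΣuv − ΣuΣv = 27328 − 26680 = 648
nΣu² − (Σu)² = 21567 − 21025 = 542; nΣv² − (Σv)² = 36358 − 33856 = 2502
r = 648 / √(542 × 2502) = 648 / 1164.5102 ≈ 0.5565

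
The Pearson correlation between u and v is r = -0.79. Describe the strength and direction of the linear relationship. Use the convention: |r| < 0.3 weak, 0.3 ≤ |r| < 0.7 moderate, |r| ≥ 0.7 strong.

r = -0.79 < 0 so the relationship is negative.
|r| = 0.79, which falls in the strong range.

strong negative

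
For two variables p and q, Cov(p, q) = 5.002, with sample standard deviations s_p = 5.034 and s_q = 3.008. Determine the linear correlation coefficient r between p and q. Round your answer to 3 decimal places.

0.330

r = Cov(p,q) / (s_p · s_q) = 5.002 / (5.034 × 3.008)
  = 5.002 / 15.1423 ≈ 0.330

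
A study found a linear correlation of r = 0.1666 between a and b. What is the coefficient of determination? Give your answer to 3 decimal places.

r² = (0.1666)² = 0.028

0.028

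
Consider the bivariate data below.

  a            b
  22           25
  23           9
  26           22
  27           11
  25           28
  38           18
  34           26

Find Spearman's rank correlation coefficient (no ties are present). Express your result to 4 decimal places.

Rank a: 1, 2, 4, 5, 3, 7, 6
Rank b: 5, 1, 4, 2, 7, 3, 6
d = rank(a) − rank(b): -4, 1, 0, 3, -4, 4, 0; Σd² = 58
ρ = 1 − 6Σd² / [n(n²−1)] = 1 − 6×58 / (7×48) = 1 − 348/336 ≈ -0.0357

-0.0357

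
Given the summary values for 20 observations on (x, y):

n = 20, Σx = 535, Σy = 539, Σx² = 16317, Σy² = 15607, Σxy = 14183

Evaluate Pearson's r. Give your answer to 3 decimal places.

-0.160

r = (nΣxy − ΣxΣy) / √[(nΣx² − (Σx)²)(nΣy² − (Σy)²)]
Numerator: 20×14183 − 535×539 = -4705
Denominator: √[(326340 − 286225)(312140 − 290521)] = √[40115 × 21619] = 29449.0439
r = -4705 / 29449.0439 ≈ -0.160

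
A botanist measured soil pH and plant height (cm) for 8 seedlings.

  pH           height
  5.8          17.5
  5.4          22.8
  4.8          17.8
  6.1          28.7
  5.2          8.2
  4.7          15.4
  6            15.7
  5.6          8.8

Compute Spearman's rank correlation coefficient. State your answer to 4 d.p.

0.3810

Rank pH: 6, 4, 2, 8, 3, 1, 7, 5
Rank height: 5, 7, 6, 8, 1, 3, 4, 2
d = rank(pH) − rank(height): 1, -3, -4, 0, 2, -2, 3, 3; Σd² = 52
ρ = 1 − 6Σd² / [n(n²−1)] = 1 − 6×52 / (8×63) = 1 − 312/504 ≈ 0.3810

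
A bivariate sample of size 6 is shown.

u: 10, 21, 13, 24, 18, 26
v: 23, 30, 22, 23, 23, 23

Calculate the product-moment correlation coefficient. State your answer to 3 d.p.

n = 6, Σu = 112, Σv = 144, Σu² = 2286, Σv² = 3500, Σuv = 2710
nΣuv − ΣuΣv = 16260 − 16128 = 132
nΣu² − (Σu)² = 13716 − 12544 = 1172; nΣv² − (Σv)² = 21000 − 20736 = 264
r = 132 / √(1172 × 264) = 132 / 556.2446 ≈ 0.237

0.237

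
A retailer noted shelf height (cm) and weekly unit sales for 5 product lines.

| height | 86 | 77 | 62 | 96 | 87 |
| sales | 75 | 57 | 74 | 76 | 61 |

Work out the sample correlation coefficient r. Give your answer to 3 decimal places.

n = 5, Σx = 408, Σy = 343, Σx² = 33954, Σy² = 23847, Σxy = 28030
nΣxy − ΣxΣy = 140150 − 139944 = 206
nΣx² − (Σx)² = 169770 − 166464 = 3306; nΣy² − (Σy)² = 119235 − 117649 = 1586
r = 206 / √(3306 × 1586) = 206 / 2289.8288 ≈ 0.090

0.090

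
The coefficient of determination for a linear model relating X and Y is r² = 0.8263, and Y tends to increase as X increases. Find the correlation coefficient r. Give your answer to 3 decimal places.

0.909

|r| = √0.8263 = 0.909
The association is positive, so r = 0.909.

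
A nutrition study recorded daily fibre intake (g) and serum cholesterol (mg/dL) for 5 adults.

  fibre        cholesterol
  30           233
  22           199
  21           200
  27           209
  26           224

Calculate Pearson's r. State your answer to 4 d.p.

n = 5, Σx = 126, Σy = 1065, Σx² = 3230, Σy² = 227747, Σxy = 27035
nΣxy − ΣxΣy = 135175 − 134190 = 985
nΣx² − (Σx)² = 16150 − 15876 = 274; nΣy² − (Σy)² = 1138735 − 1134225 = 4510
r = 985 / √(274 × 4510) = 985 / 1111.6384 ≈ 0.8861

0.8861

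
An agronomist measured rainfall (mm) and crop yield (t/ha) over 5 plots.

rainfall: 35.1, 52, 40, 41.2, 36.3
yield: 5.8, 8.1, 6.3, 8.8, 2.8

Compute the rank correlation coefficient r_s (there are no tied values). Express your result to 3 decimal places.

0.800

Rank rainfall: 1, 5, 3, 4, 2
Rank yield: 2, 4, 3, 5, 1
d = rank(rainfall) − rank(yield): -1, 1, 0, -1, 1; Σd² = 4
ρ = 1 − 6Σd² / [n(n²−1)] = 1 − 6×4 / (5×24) = 1 − 24/120 ≈ 0.800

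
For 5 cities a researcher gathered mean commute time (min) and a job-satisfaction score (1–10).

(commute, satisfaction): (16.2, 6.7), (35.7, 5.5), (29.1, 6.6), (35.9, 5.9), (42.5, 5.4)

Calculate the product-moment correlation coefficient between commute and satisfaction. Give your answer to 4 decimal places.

n = 5, Σx = 159.4, Σy = 30.1, Σx² = 5478.8, Σy² = 182.67, Σxy = 938.26
nΣxy − ΣxΣy = 4691.3 − 4797.94 = -106.64
nΣx² − (Σx)² = 27394 − 25408.36 = 1985.64; nΣy² − (Σy)² = 913.35 − 906.01 = 7.34
r = -106.64 / √(1985.64 × 7.34) = -106.64 / 120.7253 ≈ -0.8833

-0.8833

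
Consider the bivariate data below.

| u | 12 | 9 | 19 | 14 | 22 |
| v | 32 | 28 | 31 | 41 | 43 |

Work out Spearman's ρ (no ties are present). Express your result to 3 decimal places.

Rank u: 2, 1, 4, 3, 5
Rank v: 3, 1, 2, 4, 5
d = rank(u) − rank(v): -1, 0, 2, -1, 0; Σd² = 6
ρ = 1 − 6Σd² / [n(n²−1)] = 1 − 6×6 / (5×24) = 1 − 36/120 ≈ 0.700

0.700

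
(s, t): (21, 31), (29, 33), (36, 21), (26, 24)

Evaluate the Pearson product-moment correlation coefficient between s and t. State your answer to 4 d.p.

-0.5990

n = 4, Σs = 112, Σt = 109, Σs² = 3254, Σt² = 3067, Σst = 2988
nΣst − ΣsΣt = 11952 − 12208 = -256
nΣs² − (Σs)² = 13016 − 12544 = 472; nΣt² − (Σt)² = 12268 − 11881 = 387
r = -256 / √(472 × 387) = -256 / 427.3921 ≈ -0.5990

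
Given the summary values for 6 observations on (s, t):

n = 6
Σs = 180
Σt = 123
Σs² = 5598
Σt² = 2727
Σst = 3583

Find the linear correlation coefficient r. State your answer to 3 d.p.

r = (nΣst − ΣsΣt) / √[(nΣs² − (Σs)²)(nΣt² − (Σt)²)]
Numerator: 6×3583 − 180×123 = -642
Denominator: √[(33588 − 32400)(16362 − 15129)] = √[1188 × 1233] = 1210.2909
r = -642 / 1210.2909 ≈ -0.530

-0.530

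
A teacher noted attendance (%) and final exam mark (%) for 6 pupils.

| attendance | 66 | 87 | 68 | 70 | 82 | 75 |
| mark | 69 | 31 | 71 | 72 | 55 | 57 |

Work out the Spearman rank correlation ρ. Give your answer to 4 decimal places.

-0.7714

Rank attendance: 1, 6, 2, 3, 5, 4
Rank mark: 4, 1, 5, 6, 2, 3
d = rank(attendance) − rank(mark): -3, 5, -3, -3, 3, 1; Σd² = 62
ρ = 1 − 6Σd² / [n(n²−1)] = 1 − 6×62 / (6×35) = 1 − 372/210 ≈ -0.7714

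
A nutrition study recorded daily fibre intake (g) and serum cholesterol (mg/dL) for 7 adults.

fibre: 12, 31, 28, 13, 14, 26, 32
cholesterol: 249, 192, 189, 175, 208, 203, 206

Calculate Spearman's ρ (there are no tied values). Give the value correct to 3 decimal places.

Rank fibre: 1, 6, 5, 2, 3, 4, 7
Rank cholesterol: 7, 3, 2, 1, 6, 4, 5
d = rank(fibre) − rank(cholesterol): -6, 3, 3, 1, -3, 0, 2; Σd² = 68
ρ = 1 − 6Σd² / [n(n²−1)] = 1 − 6×68 / (7×48) = 1 − 408/336 ≈ -0.214

-0.214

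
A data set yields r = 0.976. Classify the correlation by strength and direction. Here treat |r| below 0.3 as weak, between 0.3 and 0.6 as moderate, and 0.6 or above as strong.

r = 0.976 > 0 so the relationship is positive.
|r| = 0.976, which falls in the strong range.

strong positive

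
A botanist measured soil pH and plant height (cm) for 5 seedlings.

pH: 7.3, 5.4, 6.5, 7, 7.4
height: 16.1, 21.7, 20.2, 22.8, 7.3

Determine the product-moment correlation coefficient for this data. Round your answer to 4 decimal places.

n = 5, Σx = 33.6, Σy = 88.1, Σx² = 228.46, Σy² = 1711.27, Σxy = 579.63
nΣxy − ΣxΣy = 2898.15 − 2960.16 = -62.01
nΣx² − (Σx)² = 1142.3 − 1128.96 = 13.34; nΣy² − (Σy)² = 8556.35 − 7761.61 = 794.74
r = -62.01 / √(13.34 × 794.74) = -62.01 / 102.9652 ≈ -0.6022

-0.6022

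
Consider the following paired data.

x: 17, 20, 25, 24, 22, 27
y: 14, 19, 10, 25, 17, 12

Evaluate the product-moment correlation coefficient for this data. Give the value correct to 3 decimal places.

n = 6, Σx = 135, Σy = 97, Σx² = 3103, Σy² = 1715, Σxy = 2166
nΣxy − ΣxΣy = 12996 − 13095 = -99
nΣx² − (Σx)² = 18618 − 18225 = 393; nΣy² − (Σy)² = 10290 − 9409 = 881
r = -99 / √(393 × 881) = -99 / 588.4157 ≈ -0.168

-0.168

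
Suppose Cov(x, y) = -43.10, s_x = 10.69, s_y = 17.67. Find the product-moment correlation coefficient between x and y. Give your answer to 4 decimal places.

-0.2282

r = Cov(x,y) / (s_x · s_y) = -43.10 / (10.69 × 17.67)
  = -43.10 / 188.8923 ≈ -0.2282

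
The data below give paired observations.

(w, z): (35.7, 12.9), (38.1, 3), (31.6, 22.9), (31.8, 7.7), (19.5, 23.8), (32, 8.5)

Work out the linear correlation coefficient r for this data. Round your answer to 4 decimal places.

n = 6, Σw = 188.7, Σz = 78.8, Σw² = 6140.15, Σz² = 1397.8, Σwz = 2279.43
nΣwz − ΣwΣz = 13676.58 − 14869.56 = -1192.98
nΣw² − (Σw)² = 36840.9 − 35607.69 = 1233.21; nΣz² − (Σz)² = 8386.8 − 6209.44 = 2177.36
r = -1192.98 / √(1233.21 × 2177.36) = -1192.98 / 1638.6403 ≈ -0.7280

-0.7280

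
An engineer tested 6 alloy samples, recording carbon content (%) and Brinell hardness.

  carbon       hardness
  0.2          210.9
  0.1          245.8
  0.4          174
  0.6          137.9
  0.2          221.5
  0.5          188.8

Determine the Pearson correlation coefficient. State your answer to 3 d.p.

-0.939

n = 6, Σx = 2, Σy = 1178.9, Σx² = 0.86, Σy² = 238896.55, Σxy = 357.8
nΣxy − ΣxΣy = 2146.8 − 2357.8 = -211
nΣx² − (Σx)² = 5.16 − 4 = 1.16; nΣy² − (Σy)² = 1433379.3 − 1389805.21 = 43574.09
r = -211 / √(1.16 × 43574.09) = -211 / 224.8243 ≈ -0.939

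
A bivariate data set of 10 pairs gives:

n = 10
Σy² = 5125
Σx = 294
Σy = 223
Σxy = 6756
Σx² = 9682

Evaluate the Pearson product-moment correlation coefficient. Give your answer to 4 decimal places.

0.5027

r = (nΣxy − ΣxΣy) / √[(nΣx² − (Σx)²)(nΣy² − (Σy)²)]
Numerator: 10×6756 − 294×223 = 1998
Denominator: √[(96820 − 86436)(51250 − 49729)] = √[10384 × 1521] = 3974.1746
r = 1998 / 3974.1746 ≈ 0.5027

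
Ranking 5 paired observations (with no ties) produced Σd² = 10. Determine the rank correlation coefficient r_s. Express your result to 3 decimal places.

ρ = 1 − 6Σd² / [n(n²−1)] = 1 − 6×10 / (5×24)
  = 1 − 60/120 = 1 − 0.5000 ≈ 0.500

0.500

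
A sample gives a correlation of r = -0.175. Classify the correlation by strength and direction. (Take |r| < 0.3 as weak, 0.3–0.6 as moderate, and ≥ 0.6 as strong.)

r = -0.175 < 0 so the relationship is negative.
|r| = 0.175, which falls in the weak range.

weak negative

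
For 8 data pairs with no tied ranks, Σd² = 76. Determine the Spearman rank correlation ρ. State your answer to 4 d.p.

ρ = 1 − 6Σd² / [n(n²−1)] = 1 − 6×76 / (8×63)
  = 1 − 456/504 = 1 − 0.90476 ≈ 0.0952

0.0952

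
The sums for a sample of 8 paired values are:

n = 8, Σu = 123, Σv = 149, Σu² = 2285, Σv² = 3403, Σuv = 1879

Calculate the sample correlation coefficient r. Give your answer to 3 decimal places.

-0.828

r = (nΣuv − ΣuΣv) / √[(nΣu² − (Σu)²)(nΣv² − (Σv)²)]
Numerator: 8×1879 − 123×149 = -3295
Denominator: √[(18280 − 15129)(27224 − 22201)] = √[3151 × 5023] = 3978.3757
r = -3295 / 3978.3757 ≈ -0.828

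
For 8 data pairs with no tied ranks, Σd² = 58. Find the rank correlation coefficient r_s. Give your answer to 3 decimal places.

ρ = 1 − 6Σd² / [n(n²−1)] = 1 − 6×58 / (8×63)
  = 1 − 348/504 = 1 − 0.6905 ≈ 0.310

0.310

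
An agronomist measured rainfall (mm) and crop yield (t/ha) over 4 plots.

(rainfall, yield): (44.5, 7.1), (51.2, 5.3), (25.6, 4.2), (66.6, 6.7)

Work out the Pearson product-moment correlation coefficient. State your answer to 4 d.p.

0.6864

n = 4, Σx = 187.9, Σy = 23.3, Σx² = 9692.61, Σy² = 141.03, Σxy = 1141.05
nΣxy − ΣxΣy = 4564.2 − 4378.07 = 186.13
nΣx² − (Σx)² = 38770.44 − 35306.41 = 3464.03; nΣy² − (Σy)² = 564.12 − 542.89 = 21.23
r = 186.13 / √(3464.03 × 21.23) = 186.13 / 271.1851 ≈ 0.6864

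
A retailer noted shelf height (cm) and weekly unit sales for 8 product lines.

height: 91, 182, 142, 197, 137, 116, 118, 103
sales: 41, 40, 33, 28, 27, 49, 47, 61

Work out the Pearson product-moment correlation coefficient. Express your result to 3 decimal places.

n = 8, Σx = 1086, Σy = 326, Σx² = 157136, Σy² = 14214, Σxy = 42425
nΣxy − ΣxΣy = 339400 − 354036 = -14636
nΣx² − (Σx)² = 1257088 − 1179396 = 77692; nΣy² − (Σy)² = 113712 − 106276 = 7436
r = -14636 / √(77692 × 7436) = -14636 / 24035.7590 ≈ -0.609

-0.609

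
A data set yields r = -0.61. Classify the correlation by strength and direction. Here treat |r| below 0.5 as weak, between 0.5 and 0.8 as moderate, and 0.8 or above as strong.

r = -0.61 < 0 so the relationship is negative.
|r| = 0.61, which falls in the moderate range.

moderate negative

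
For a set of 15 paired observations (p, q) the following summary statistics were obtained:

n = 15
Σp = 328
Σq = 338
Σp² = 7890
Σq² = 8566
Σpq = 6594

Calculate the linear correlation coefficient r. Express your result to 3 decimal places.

-0.965

r = (nΣpq − ΣpΣq) / √[(nΣp² − (Σp)²)(nΣq² − (Σq)²)]
Numerator: 15×6594 − 328×338 = -11954
Denominator: √[(118350 − 107584)(128490 − 114244)] = √[10766 × 14246] = 12384.3626
r = -11954 / 12384.3626 ≈ -0.965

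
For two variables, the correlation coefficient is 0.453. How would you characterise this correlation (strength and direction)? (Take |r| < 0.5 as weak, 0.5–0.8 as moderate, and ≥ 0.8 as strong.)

r = 0.453 > 0 so the relationship is positive.
|r| = 0.453, which falls in the weak range.

weak positive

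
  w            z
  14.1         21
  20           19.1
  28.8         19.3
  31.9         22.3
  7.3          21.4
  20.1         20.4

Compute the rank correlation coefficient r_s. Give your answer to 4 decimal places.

0.0286

Rank w: 2, 3, 5, 6, 1, 4
Rank z: 4, 1, 2, 6, 5, 3
d = rank(w) − rank(z): -2, 2, 3, 0, -4, 1; Σd² = 34
ρ = 1 − 6Σd² / [n(n²−1)] = 1 − 6×34 / (6×35) = 1 − 204/210 ≈ 0.0286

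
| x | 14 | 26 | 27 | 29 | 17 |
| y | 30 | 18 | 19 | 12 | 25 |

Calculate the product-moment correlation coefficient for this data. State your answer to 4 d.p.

-0.9594

n = 5, Σx = 113, Σy = 104, Σx² = 2731, Σy² = 2354, Σxy = 2174
nΣxy − ΣxΣy = 10870 − 11752 = -882
nΣx² − (Σx)² = 13655 − 12769 = 886; nΣy² − (Σy)² = 11770 − 10816 = 954
r = -882 / √(886 × 954) = -882 / 919.3715 ≈ -0.9594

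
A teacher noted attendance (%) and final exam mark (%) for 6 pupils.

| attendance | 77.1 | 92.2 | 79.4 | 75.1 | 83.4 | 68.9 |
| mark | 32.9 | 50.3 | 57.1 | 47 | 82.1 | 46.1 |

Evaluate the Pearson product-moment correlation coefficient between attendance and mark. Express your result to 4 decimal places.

n = 6, Σx = 476.1, Σy = 315.5, Σx² = 38092.39, Σy² = 17947.53, Σxy = 25261.12
nΣxy − ΣxΣy = 151566.72 − 150209.55 = 1357.17
nΣx² − (Σx)² = 228554.34 − 226671.21 = 1883.13; nΣy² − (Σy)² = 107685.18 − 99540.25 = 8144.93
r = 1357.17 / √(1883.13 × 8144.93) = 1357.17 / 3916.3710 ≈ 0.3465

0.3465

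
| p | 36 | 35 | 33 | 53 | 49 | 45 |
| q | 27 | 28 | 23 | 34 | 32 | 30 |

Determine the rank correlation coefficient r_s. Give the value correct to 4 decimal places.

0.9429

Rank p: 3, 2, 1, 6, 5, 4
Rank q: 2, 3, 1, 6, 5, 4
d = rank(p) − rank(q): 1, -1, 0, 0, 0, 0; Σd² = 2
ρ = 1 − 6Σd² / [n(n²−1)] = 1 − 6×2 / (6×35) = 1 − 12/210 ≈ 0.9429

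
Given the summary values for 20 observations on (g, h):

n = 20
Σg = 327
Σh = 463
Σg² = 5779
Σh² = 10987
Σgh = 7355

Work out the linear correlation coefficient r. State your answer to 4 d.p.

-0.6310

r = (nΣgh − ΣgΣh) / √[(nΣg² − (Σg)²)(nΣh² − (Σh)²)]
Numerator: 20×7355 − 327×463 = -4301
Denominator: √[(115580 − 106929)(219740 − 214369)] = √[8651 × 5371] = 6816.4889
r = -4301 / 6816.4889 ≈ -0.6310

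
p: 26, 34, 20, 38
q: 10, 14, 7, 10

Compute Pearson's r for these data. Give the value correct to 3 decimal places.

n = 4, Σp = 118, Σq = 41, Σp² = 3676, Σq² = 445, Σpq = 1256
nΣpq − ΣpΣq = 5024 − 4838 = 186
nΣp² − (Σp)² = 14704 − 13924 = 780; nΣq² − (Σq)² = 1780 − 1681 = 99
r = 186 / √(780 × 99) = 186 / 277.8849 ≈ 0.669

0.669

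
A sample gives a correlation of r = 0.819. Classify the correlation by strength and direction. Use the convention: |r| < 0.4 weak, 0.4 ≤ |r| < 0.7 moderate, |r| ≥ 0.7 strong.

strong positive

r = 0.819 > 0 so the relationship is positive.
|r| = 0.819, which falls in the strong range.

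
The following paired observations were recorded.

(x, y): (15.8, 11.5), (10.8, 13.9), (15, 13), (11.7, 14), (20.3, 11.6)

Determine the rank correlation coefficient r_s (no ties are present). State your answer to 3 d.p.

Rank x: 4, 1, 3, 2, 5
Rank y: 1, 4, 3, 5, 2
d = rank(x) − rank(y): 3, -3, 0, -3, 3; Σd² = 36
ρ = 1 − 6Σd² / [n(n²−1)] = 1 − 6×36 / (5×24) = 1 − 216/120 ≈ -0.800

-0.800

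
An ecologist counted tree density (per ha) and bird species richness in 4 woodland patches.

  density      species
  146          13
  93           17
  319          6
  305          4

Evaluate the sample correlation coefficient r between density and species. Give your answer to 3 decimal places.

n = 4, Σx = 863, Σy = 40, Σx² = 224751, Σy² = 510, Σxy = 6613
nΣxy − ΣxΣy = 26452 − 34520 = -8068
nΣx² − (Σx)² = 899004 − 744769 = 154235; nΣy² − (Σy)² = 2040 − 1600 = 440
r = -8068 / √(154235 × 440) = -8068 / 8237.9245 ≈ -0.979

-0.979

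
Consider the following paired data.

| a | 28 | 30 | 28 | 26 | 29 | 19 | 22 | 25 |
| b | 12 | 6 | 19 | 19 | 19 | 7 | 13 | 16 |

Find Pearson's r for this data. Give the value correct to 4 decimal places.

n = 8, Σa = 207, Σb = 111, Σa² = 5455, Σb² = 1737, Σab = 2912
nΣab − ΣaΣb = 23296 − 22977 = 319
nΣa² − (Σa)² = 43640 − 42849 = 791; nΣb² − (Σb)² = 13896 − 12321 = 1575
r = 319 / √(791 × 1575) = 319 / 1116.1653 ≈ 0.2858

0.2858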